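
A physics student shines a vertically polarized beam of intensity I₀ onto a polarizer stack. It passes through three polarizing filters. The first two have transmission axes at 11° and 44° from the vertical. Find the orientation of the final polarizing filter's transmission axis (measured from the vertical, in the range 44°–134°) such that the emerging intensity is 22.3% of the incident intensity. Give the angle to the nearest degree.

θ ≈ 99°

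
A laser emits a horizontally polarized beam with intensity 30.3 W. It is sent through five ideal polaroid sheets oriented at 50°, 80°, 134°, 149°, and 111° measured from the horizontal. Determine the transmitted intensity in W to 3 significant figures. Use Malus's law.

By Malus's law, I₁ = 30.3 W · cos²(50°) = 12.52 W.
I₂ = I₁ · cos²(30°) = 12.52 · 0.75 = 9.389 W.
I₃ = I₂ · cos²(54°) = 9.389 · 0.3455 = 3.244 W.
I₄ = I₃ · cos²(15°) = 3.244 · 0.933 = 3.027 W.
I₅ = I₄ · cos²(38°) = 3.027 · 0.621 = 1.879 W.

I ≈ 1.88 W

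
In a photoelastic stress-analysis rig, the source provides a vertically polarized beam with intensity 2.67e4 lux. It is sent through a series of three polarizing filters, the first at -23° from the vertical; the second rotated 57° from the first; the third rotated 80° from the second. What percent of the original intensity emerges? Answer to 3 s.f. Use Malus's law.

≈ 0.758%

By Malus's law, I₁ = 2.67e4 lux · cos²(23°) = 2.262e+04 lux.
I₂ = I₁ · cos²(57°) = 2.262e+04 · 0.2966 = 6711 lux.
I₃ = I₂ · cos²(80°) = 6711 · 0.03015 = 202.4 lux.
That is 0.7579% of the incident intensity.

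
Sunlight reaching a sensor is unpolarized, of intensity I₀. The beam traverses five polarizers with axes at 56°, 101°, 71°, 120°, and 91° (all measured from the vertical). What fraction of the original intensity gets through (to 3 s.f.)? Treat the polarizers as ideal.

≈ 0.0617 I₀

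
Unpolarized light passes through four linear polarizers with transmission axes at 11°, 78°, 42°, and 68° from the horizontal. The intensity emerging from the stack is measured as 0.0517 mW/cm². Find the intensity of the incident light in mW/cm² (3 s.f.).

I₀ ≈ 1.28 mW/cm²

Unpolarized light through the first polarizer → I₁ = ½ I₀, now polarized at 11°.
I₂ = I₁ cos²(78° − 11°) = 0.5 I₀ · cos²(67°) = 0.07634 I₀.
I₃ = I₂ cos²(42° − 78°) = 0.07634 I₀ · cos²(36°) = 0.04996 I₀.
I₄ = I₃ cos²(68° − 42°) = 0.04996 I₀ · cos²(26°) = 0.04036 I₀.
So 0.0517 mW/cm² = 0.04036 I₀, giving I₀ = 0.0517/0.04036 = 1.281 mW/cm².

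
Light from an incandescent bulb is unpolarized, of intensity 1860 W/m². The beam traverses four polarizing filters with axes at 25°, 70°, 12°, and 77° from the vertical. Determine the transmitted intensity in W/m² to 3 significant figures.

I ≈ 23.3 W/m²

Unpolarized light through the first polarizer → I₁ = 1860 W/m²/2 = 930 W/m², polarized at 25°.
I₂ = I₁ · cos²(45°) = 930 · 0.5 = 465 W/m².
I₃ = I₂ · cos²(58°) = 465 · 0.2808 = 130.6 W/m².
I₄ = I₃ · cos²(65°) = 130.6 · 0.1786 = 23.32 W/m².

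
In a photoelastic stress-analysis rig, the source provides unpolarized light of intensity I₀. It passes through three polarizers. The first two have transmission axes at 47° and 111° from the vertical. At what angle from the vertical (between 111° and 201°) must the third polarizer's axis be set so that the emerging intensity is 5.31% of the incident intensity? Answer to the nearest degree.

Unpolarized light through the first polarizer → I₁ = ½ I₀, now polarized at 47°.
I₂ = I₁ cos²(111° − 47°) = 0.5 I₀ · cos²(64°) = 0.09608 I₀.
Need I₃/I₀ = 0.0531, so cos²(θ − 111°) = 0.0531 / 0.09608 = 0.5526.
θ − 111° = arccos(√0.5526) = 42.0°, giving θ ≈ 111 + 42.0 = 153.0°.

θ ≈ 153°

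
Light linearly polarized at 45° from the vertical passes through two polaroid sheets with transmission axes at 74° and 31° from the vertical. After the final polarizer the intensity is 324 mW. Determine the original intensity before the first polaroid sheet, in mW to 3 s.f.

I₀ ≈ 792 mW

By Malus's law, I₁ = I₀ cos²(74° − 45°) = I₀ cos²(29°) = 0.765 I₀.
I₂ = I₁ cos²(31° − 74°) = 0.765 I₀ · cos²(43°) = 0.4092 I₀.
So 324 mW = 0.4092 I₀, giving I₀ = 324/0.4092 = 791.9 mW.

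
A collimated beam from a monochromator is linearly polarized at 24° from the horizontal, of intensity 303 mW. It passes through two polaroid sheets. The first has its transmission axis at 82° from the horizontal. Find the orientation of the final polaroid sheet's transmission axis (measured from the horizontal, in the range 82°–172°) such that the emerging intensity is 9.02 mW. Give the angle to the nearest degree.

I₁ = I₀ cos²(82° − 24°) = I₀ cos²(58°) = 0.2808 I₀.
Target fraction: 9.02 / 303 mW = 0.02977 of I₀.
Need I₂/I₀ = 0.02977, so cos²(θ − 82°) = 0.02977 / 0.2808 = 0.106.
θ − 82° = arccos(√0.106) = 71.0°, giving θ ≈ 82 + 71.0 = 153.0°.

θ ≈ 153°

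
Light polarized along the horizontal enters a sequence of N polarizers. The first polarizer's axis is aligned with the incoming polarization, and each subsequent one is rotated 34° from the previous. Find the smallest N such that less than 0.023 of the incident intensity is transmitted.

N = 12

First polarizer is aligned with the polarization: full transmission.
Each further stage multiplies by cos²(34°) = 0.6873.
After N polarizers: T = 0.6873^(N−1). Require T < 0.023 ⇒ N−1 > ln(0.023)/ln(0.6873) = 10.06, so N−1 ≥ 11 and N = 12.
Check: N=12 gives T = 0.01617 < 0.023; N=11 gives T = 0.02352.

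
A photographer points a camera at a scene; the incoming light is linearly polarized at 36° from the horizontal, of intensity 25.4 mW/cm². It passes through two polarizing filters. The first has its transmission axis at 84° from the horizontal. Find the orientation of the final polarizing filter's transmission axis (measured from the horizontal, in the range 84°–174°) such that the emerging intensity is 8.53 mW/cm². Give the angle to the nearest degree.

θ ≈ 114°

I₁ = I₀ cos²(84° − 36°) = I₀ cos²(48°) = 0.4477 I₀.
Target fraction: 8.53 / 25.4 mW/cm² = 0.3358 of I₀.
Need I₂/I₀ = 0.3358, so cos²(θ − 84°) = 0.3358 / 0.4477 = 0.7501.
θ − 84° = arccos(√0.7501) = 30.0°, giving θ ≈ 84 + 30.0 = 114.0°.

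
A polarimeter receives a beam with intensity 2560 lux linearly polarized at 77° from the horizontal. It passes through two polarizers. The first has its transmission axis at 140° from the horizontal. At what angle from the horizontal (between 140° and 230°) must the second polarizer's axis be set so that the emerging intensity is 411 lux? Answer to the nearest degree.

I₁ = I₀ cos²(140° − 77°) = I₀ cos²(63°) = 0.2061 I₀.
Target fraction: 411 / 2560 lux = 0.1605 of I₀.
Need I₂/I₀ = 0.1605, so cos²(θ − 140°) = 0.1605 / 0.2061 = 0.7789.
θ − 140° = arccos(√0.7789) = 28.0°, giving θ ≈ 140 + 28.0 = 168.0°.

θ ≈ 168°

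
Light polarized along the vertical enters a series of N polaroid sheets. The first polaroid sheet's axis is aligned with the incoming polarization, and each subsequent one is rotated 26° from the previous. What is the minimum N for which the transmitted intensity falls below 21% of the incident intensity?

N = 9

First polarizer is aligned with the polarization: full transmission.
Each further stage multiplies by cos²(26°) = 0.8078.
After N polarizers: T = 0.8078^(N−1). Require T < 0.21 ⇒ N−1 > ln(0.21)/ln(0.8078) = 7.31, so N−1 ≥ 8 and N = 9.
Check: N=9 gives T = 0.1814 < 0.21; N=8 gives T = 0.2245.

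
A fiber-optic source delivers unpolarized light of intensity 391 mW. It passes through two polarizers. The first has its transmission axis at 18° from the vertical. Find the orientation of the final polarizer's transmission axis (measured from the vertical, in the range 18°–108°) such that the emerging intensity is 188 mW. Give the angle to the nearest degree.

θ ≈ 29°

Unpolarized light through the first polarizer → I₁ = ½ I₀, now polarized at 18°.
Target fraction: 188 / 391 mW = 0.4808 of I₀.
Need I₂/I₀ = 0.4808, so cos²(θ − 18°) = 0.4808 / 0.5 = 0.9616.
θ − 18° = arccos(√0.9616) = 11.3°, giving θ ≈ 18 + 11.3 = 29.3°.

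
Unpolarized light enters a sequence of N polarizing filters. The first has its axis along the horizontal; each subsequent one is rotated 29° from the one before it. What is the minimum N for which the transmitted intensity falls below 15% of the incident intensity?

First polarizer halves the unpolarized light: factor 1/2.
Each further stage multiplies by cos²(29°) = 0.765.
After N polarizers: T = 0.5·0.765^(N−1). Require T < 0.15 ⇒ N−1 > ln(0.15/0.5)/ln(0.765) = 4.49, so N−1 ≥ 5 and N = 6.
Check: N=6 gives T = 0.131 < 0.15; N=5 gives T = 0.1712.

N = 6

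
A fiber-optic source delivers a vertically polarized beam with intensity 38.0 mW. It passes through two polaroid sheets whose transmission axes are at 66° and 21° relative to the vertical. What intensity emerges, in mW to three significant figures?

I ≈ 3.14 mW

I₁ = 38.0 mW · cos²(66°) = 6.287 mW.
I₂ = I₁ · cos²(45°) = 6.287 · 0.5 = 3.143 mW.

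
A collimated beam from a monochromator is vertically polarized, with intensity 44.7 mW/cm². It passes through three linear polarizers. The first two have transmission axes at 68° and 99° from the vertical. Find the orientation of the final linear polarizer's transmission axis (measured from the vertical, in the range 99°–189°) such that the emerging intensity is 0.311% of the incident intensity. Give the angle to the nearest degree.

θ ≈ 179°

I₁ = I₀ cos²(68° − 0°) = I₀ cos²(68°) = 0.1403 I₀.
I₂ = I₁ cos²(99° − 68°) = 0.1403 I₀ · cos²(31°) = 0.1031 I₀.
Need I₃/I₀ = 0.00311, so cos²(θ − 99°) = 0.00311 / 0.1031 = 0.03016.
θ − 99° = arccos(√0.03016) = 80.0°, giving θ ≈ 99 + 80.0 = 179.0°.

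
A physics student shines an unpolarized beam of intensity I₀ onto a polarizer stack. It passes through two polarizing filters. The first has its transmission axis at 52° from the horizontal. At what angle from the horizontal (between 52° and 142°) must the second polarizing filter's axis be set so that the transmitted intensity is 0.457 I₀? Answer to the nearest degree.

θ ≈ 69°

Unpolarized light through the first polarizer → I₁ = ½ I₀, now polarized at 52°.
Need I₂/I₀ = 0.457, so cos²(θ − 52°) = 0.457 / 0.5 = 0.914.
θ − 52° = arccos(√0.914) = 17.1°, giving θ ≈ 52 + 17.1 = 69.1°.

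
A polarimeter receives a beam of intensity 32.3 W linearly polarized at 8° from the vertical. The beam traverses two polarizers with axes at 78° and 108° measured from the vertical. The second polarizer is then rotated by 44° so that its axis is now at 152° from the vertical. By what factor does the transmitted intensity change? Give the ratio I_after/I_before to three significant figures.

Before rotation:
I₁ = I₀ cos²(78° − 8°) = I₀ cos²(70°) = 0.117 I₀.
I₂ = I₁ cos²(108° − 78°) = 0.117 I₀ · cos²(30°) = 0.08773 I₀.
After rotation:
I₁ = I₀ cos²(78° − 8°) = I₀ cos²(70°) = 0.117 I₀.
I₂ = I₁ cos²(152° − 78°) = 0.117 I₀ · cos²(74°) = 0.008887 I₀.
Ratio = 0.008887 / 0.08773 = 0.1013.

I_new/I_old ≈ 0.101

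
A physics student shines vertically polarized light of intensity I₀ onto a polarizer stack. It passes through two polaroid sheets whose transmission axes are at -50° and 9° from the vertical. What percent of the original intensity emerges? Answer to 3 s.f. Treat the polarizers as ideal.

≈ 11.0%

By Malus's law, I₁ = I₀ cos²(-50° − 0°) = I₀ cos²(50°) = 0.4132 I₀.
I₂ = I₁ cos²(9° + 50°) = 0.4132 I₀ · cos²(59°) = 0.1096 I₀.
That is 10.96% of the incident intensity.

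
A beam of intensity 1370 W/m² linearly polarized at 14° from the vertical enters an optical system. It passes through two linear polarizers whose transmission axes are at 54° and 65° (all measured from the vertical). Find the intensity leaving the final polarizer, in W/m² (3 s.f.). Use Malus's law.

I ≈ 775 W/m²

By Malus's law, I₁ = 1370 W/m² · cos²(40°) = 803.9 W/m².
I₂ = I₁ · cos²(11°) = 803.9 · 0.9636 = 774.7 W/m².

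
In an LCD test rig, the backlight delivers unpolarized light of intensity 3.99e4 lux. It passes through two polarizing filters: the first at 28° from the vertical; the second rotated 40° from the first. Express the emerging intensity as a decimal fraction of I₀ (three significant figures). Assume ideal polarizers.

I/I₀ ≈ 0.293

Unpolarized light through the first polarizer → I₁ = 3.99e4 lux/2 = 1.995e+04 lux, polarized at 28°.
I₂ = I₁ · cos²(40°) = 1.995e+04 · 0.5868 = 1.171e+04 lux.
Transmitted fraction = 0.2934.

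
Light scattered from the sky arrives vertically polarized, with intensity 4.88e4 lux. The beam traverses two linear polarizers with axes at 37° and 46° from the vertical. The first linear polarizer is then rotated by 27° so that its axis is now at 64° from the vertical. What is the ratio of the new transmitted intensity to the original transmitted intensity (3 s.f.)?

Before rotation:
I₁ = I₀ cos²(37° − 0°) = I₀ cos²(37°) = 0.6378 I₀.
I₂ = I₁ cos²(46° − 37°) = 0.6378 I₀ · cos²(9°) = 0.6222 I₀.
After rotation:
I₁ = I₀ cos²(64° − 0°) = I₀ cos²(64°) = 0.1922 I₀.
I₂ = I₁ cos²(46° − 64°) = 0.1922 I₀ · cos²(18°) = 0.1738 I₀.
Ratio = 0.1738 / 0.6222 = 0.2794.

I_new/I_old ≈ 0.279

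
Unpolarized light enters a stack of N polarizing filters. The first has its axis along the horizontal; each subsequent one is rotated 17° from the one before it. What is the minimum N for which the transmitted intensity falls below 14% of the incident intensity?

N = 16

First polarizer halves the unpolarized light: factor 1/2.
Each further stage multiplies by cos²(17°) = 0.9145.
After N polarizers: T = 0.5·0.9145^(N−1). Require T < 0.14 ⇒ N−1 > ln(0.14/0.5)/ln(0.9145) = 14.25, so N−1 ≥ 15 and N = 16.
Check: N=16 gives T = 0.1309 < 0.14; N=15 gives T = 0.1431.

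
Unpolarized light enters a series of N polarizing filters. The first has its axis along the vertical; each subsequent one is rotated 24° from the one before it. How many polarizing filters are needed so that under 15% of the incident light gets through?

N = 8

First polarizer halves the unpolarized light: factor 1/2.
Each further stage multiplies by cos²(24°) = 0.8346.
After N polarizers: T = 0.5·0.8346^(N−1). Require T < 0.15 ⇒ N−1 > ln(0.15/0.5)/ln(0.8346) = 6.66, so N−1 ≥ 7 and N = 8.
Check: N=8 gives T = 0.141 < 0.15; N=7 gives T = 0.1689.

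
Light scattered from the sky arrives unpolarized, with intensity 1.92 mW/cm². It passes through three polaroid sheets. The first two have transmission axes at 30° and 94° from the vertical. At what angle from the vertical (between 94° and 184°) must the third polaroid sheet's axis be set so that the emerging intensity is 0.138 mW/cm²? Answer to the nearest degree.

θ ≈ 124°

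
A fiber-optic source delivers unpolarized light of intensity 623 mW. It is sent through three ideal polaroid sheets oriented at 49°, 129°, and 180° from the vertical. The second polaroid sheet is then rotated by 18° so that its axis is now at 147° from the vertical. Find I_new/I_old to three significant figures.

Before rotation:
Unpolarized light through the first polarizer → I₁ = ½ I₀, now polarized at 49°.
I₂ = I₁ cos²(129° − 49°) = 0.5 I₀ · cos²(80°) = 0.01508 I₀.
I₃ = I₂ cos²(180° − 129°) = 0.01508 I₀ · cos²(51°) = 0.005971 I₀.
After rotation:
Unpolarized light through the first polarizer → I₁ = ½ I₀, now polarized at 49°.
Angle between axes 1 and 2: 82°. I₂ = 0.5 I₀ · cos²(82°) = 0.009685 I₀.
I₃ = I₂ cos²(180° − 147°) = 0.009685 I₀ · cos²(33°) = 0.006812 I₀.
Ratio = 0.006812 / 0.005971 = 1.141.

I_new/I_old ≈ 1.14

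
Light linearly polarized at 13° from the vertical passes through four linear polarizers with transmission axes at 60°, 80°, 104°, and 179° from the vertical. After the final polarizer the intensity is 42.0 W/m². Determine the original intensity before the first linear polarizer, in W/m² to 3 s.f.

I₀ ≈ 1830 W/m²

I₁ = I₀ cos²(60° − 13°) = I₀ cos²(47°) = 0.4651 I₀.
I₂ = I₁ cos²(80° − 60°) = 0.4651 I₀ · cos²(20°) = 0.4107 I₀.
I₃ = I₂ cos²(104° − 80°) = 0.4107 I₀ · cos²(24°) = 0.3428 I₀.
I₄ = I₃ cos²(179° − 104°) = 0.3428 I₀ · cos²(75°) = 0.02296 I₀.
So 42.0 W/m² = 0.02296 I₀, giving I₀ = 42.0/0.02296 = 1829 W/m².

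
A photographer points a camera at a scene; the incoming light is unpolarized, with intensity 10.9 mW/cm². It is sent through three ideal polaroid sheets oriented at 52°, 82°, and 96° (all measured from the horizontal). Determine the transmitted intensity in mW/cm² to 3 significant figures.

I ≈ 3.85 mW/cm²

Unpolarized light through the first polarizer → I₁ = 10.9 mW/cm²/2 = 5.45 mW/cm², polarized at 52°.
I₂ = I₁ · cos²(30°) = 5.45 · 0.75 = 4.088 mW/cm².
I₃ = I₂ · cos²(14°) = 4.088 · 0.9415 = 3.848 mW/cm².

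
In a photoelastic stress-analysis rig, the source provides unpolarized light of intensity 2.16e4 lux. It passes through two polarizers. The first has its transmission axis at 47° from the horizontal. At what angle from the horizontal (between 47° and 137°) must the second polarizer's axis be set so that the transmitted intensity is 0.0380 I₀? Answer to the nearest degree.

Unpolarized light through the first polarizer → I₁ = ½ I₀, now polarized at 47°.
Need I₂/I₀ = 0.038, so cos²(θ − 47°) = 0.038 / 0.5 = 0.076.
θ − 47° = arccos(√0.076) = 74.0°, giving θ ≈ 47 + 74.0 = 121.0°.

θ ≈ 121°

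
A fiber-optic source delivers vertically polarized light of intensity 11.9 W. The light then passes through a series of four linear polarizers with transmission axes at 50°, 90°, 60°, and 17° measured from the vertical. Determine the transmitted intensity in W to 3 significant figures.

I₁ = 11.9 W · cos²(50°) = 4.917 W.
I₂ = I₁ · cos²(40°) = 4.917 · 0.5868 = 2.885 W.
I₃ = I₂ · cos²(30°) = 2.885 · 0.75 = 2.164 W.
I₄ = I₃ · cos²(43°) = 2.164 · 0.5349 = 1.157 W.

I ≈ 1.16 W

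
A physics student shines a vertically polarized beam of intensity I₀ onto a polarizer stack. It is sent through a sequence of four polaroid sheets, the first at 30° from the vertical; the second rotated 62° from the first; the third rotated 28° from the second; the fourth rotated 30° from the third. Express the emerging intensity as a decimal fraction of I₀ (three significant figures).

≈ 0.0967 I₀

I₁ = I₀ cos²(30° − 0°) = I₀ cos²(30°) = 0.75 I₀.
I₂ = I₁ cos²(62°) = 0.75 · 0.2204 I₀ = 0.1653 I₀.
I₃ = I₂ cos²(28°) = 0.1653 · 0.7796 I₀ = 0.1289 I₀.
I₄ = I₃ cos²(30°) = 0.1289 · 0.75 I₀ = 0.09665 I₀.
Transmitted fraction = 0.09665.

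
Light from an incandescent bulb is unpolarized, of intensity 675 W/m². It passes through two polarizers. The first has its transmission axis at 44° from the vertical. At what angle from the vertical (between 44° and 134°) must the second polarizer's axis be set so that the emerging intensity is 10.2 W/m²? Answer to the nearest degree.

θ ≈ 124°

Unpolarized light through the first polarizer → I₁ = ½ I₀, now polarized at 44°.
Target fraction: 10.2 / 675 W/m² = 0.01511 of I₀.
Need I₂/I₀ = 0.01511, so cos²(θ − 44°) = 0.01511 / 0.5 = 0.03022.
θ − 44° = arccos(√0.03022) = 80.0°, giving θ ≈ 44 + 80.0 = 124.0°.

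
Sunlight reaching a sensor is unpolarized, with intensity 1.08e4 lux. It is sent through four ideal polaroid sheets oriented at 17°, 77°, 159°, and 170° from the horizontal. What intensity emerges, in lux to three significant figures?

Unpolarized light through the first polarizer → I₁ = 1.08e4 lux/2 = 5400 lux, polarized at 17°.
I₂ = I₁ · cos²(60°) = 5400 · 0.25 = 1350 lux.
I₃ = I₂ · cos²(82°) = 1350 · 0.01937 = 26.15 lux.
I₄ = I₃ · cos²(11°) = 26.15 · 0.9636 = 25.2 lux.

I ≈ 25.2 lux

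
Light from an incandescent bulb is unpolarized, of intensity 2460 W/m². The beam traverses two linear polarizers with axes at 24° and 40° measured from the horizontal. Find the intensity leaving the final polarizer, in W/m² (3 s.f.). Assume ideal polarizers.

Unpolarized light through the first polarizer → I₁ = 2460 W/m²/2 = 1230 W/m², polarized at 24°.
I₂ = I₁ · cos²(16°) = 1230 · 0.924 = 1137 W/m².

I ≈ 1140 W/m²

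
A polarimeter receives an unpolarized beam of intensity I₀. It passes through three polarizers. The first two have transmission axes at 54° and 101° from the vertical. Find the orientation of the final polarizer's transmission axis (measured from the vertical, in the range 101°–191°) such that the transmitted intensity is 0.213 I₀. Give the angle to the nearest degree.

Unpolarized light through the first polarizer → I₁ = ½ I₀, now polarized at 54°.
I₂ = I₁ cos²(101° − 54°) = 0.5 I₀ · cos²(47°) = 0.2326 I₀.
Need I₃/I₀ = 0.213, so cos²(θ − 101°) = 0.213 / 0.2326 = 0.9159.
θ − 101° = arccos(√0.9159) = 16.9°, giving θ ≈ 101 + 16.9 = 117.9°.

θ ≈ 118°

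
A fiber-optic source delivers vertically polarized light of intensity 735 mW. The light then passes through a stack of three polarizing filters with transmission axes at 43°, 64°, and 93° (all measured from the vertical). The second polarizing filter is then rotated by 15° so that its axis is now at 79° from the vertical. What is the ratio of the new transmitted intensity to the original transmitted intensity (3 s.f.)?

I_new/I_old ≈ 0.924

Before rotation:
I₁ = I₀ cos²(43° − 0°) = I₀ cos²(43°) = 0.5349 I₀.
I₂ = I₁ cos²(64° − 43°) = 0.5349 I₀ · cos²(21°) = 0.4662 I₀.
I₃ = I₂ cos²(93° − 64°) = 0.4662 I₀ · cos²(29°) = 0.3566 I₀.
After rotation:
I₁ = I₀ cos²(43° − 0°) = I₀ cos²(43°) = 0.5349 I₀.
I₂ = I₁ cos²(79° − 43°) = 0.5349 I₀ · cos²(36°) = 0.3501 I₀.
I₃ = I₂ cos²(93° − 79°) = 0.3501 I₀ · cos²(14°) = 0.3296 I₀.
Ratio = 0.3296 / 0.3566 = 0.9242.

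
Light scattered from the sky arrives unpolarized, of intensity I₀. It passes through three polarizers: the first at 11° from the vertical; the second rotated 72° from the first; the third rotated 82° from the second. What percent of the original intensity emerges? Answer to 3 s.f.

≈ 0.0925%

Unpolarized light through the first polarizer → I₁ = ½ I₀, now polarized at 11°.
I₂ = I₁ cos²(72°) = 0.5 · 0.09549 I₀ = 0.04775 I₀.
I₃ = I₂ cos²(82°) = 0.04775 · 0.01937 I₀ = 0.0009248 I₀.
That is 0.09248% of the incident intensity.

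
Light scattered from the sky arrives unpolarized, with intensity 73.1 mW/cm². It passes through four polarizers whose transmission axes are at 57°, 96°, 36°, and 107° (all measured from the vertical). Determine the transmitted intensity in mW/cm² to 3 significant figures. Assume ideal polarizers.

I ≈ 0.585 mW/cm²

Unpolarized light through the first polarizer → I₁ = 73.1 mW/cm²/2 = 36.55 mW/cm², polarized at 57°.
I₂ = I₁ · cos²(39°) = 36.55 · 0.604 = 22.07 mW/cm².
I₃ = I₂ · cos²(60°) = 22.07 · 0.25 = 5.519 mW/cm².
I₄ = I₃ · cos²(71°) = 5.519 · 0.106 = 0.5849 mW/cm².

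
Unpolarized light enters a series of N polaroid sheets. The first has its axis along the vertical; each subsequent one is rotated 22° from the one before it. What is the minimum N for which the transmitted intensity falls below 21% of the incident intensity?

First polarizer halves the unpolarized light: factor 1/2.
Each further stage multiplies by cos²(22°) = 0.8597.
After N polarizers: T = 0.5·0.8597^(N−1). Require T < 0.21 ⇒ N−1 > ln(0.21/0.5)/ln(0.8597) = 5.74, so N−1 ≥ 6 and N = 7.
Check: N=7 gives T = 0.2018 < 0.21; N=6 gives T = 0.2348.

N = 7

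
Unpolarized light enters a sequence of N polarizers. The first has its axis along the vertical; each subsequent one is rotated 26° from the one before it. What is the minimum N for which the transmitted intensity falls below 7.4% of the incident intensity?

N = 10

First polarizer halves the unpolarized light: factor 1/2.
Each further stage multiplies by cos²(26°) = 0.8078.
After N polarizers: T = 0.5·0.8078^(N−1). Require T < 0.074 ⇒ N−1 > ln(0.074/0.5)/ln(0.8078) = 8.95, so N−1 ≥ 9 and N = 10.
Check: N=10 gives T = 0.07326 < 0.074; N=9 gives T = 0.09068.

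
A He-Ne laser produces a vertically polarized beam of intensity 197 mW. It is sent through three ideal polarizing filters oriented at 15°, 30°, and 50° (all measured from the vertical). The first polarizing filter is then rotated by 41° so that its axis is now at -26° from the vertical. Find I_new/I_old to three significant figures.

Before rotation:
I₁ = I₀ cos²(15° − 0°) = I₀ cos²(15°) = 0.933 I₀.
I₂ = I₁ cos²(30° − 15°) = 0.933 I₀ · cos²(15°) = 0.8705 I₀.
I₃ = I₂ cos²(50° − 30°) = 0.8705 I₀ · cos²(20°) = 0.7687 I₀.
After rotation:
I₁ = I₀ cos²(-26° − 0°) = I₀ cos²(26°) = 0.8078 I₀.
I₂ = I₁ cos²(30° + 26°) = 0.8078 I₀ · cos²(56°) = 0.2526 I₀.
I₃ = I₂ cos²(50° − 30°) = 0.2526 I₀ · cos²(20°) = 0.2231 I₀.
Ratio = 0.2231 / 0.7687 = 0.2902.

I_new/I_old ≈ 0.290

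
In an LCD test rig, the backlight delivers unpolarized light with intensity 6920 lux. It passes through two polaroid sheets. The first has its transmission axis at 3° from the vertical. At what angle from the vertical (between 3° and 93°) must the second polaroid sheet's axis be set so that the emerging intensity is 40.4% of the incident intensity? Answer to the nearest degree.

Unpolarized light through the first polarizer → I₁ = ½ I₀, now polarized at 3°.
Need I₂/I₀ = 0.404, so cos²(θ − 3°) = 0.404 / 0.5 = 0.808.
θ − 3° = arccos(√0.808) = 26.0°, giving θ ≈ 3 + 26.0 = 29.0°.

θ ≈ 29°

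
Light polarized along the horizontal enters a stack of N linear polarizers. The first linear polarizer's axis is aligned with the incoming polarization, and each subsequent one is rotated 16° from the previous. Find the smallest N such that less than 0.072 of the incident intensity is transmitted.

First polarizer is aligned with the polarization: full transmission.
Each further stage multiplies by cos²(16°) = 0.924.
After N polarizers: T = 0.924^(N−1). Require T < 0.072 ⇒ N−1 > ln(0.072)/ln(0.924) = 33.30, so N−1 ≥ 34 and N = 35.
Check: N=35 gives T = 0.06811 < 0.072; N=34 gives T = 0.07371.

N = 35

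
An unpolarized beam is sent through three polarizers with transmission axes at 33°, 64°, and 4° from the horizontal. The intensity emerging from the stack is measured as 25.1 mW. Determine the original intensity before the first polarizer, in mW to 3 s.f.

I₀ ≈ 273 mW

Unpolarized light through the first polarizer → I₁ = ½ I₀, now polarized at 33°.
I₂ = I₁ cos²(64° − 33°) = 0.5 I₀ · cos²(31°) = 0.3674 I₀.
I₃ = I₂ cos²(4° − 64°) = 0.3674 I₀ · cos²(60°) = 0.09184 I₀.
So 25.1 mW = 0.09184 I₀, giving I₀ = 25.1/0.09184 = 273.3 mW.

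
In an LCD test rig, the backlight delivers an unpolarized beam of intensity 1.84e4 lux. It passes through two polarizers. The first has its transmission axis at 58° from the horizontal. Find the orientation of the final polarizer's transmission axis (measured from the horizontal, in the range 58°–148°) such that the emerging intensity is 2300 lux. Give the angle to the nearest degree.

Unpolarized light through the first polarizer → I₁ = ½ I₀, now polarized at 58°.
Target fraction: 2300 / 1.84e4 lux = 0.125 of I₀.
Need I₂/I₀ = 0.125, so cos²(θ − 58°) = 0.125 / 0.5 = 0.25.
θ − 58° = arccos(√0.25) = 60.0°, giving θ ≈ 58 + 60.0 = 118.0°.

θ ≈ 118°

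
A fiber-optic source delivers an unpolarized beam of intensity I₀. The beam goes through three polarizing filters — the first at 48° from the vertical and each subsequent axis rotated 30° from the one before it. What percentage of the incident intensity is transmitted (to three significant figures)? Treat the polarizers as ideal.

Unpolarized light through the first polarizer → I₁ = ½ I₀, now polarized at 48°.
I₂ = I₁ cos²(30°) = 0.5 · 0.75 I₀ = 0.375 I₀.
I₃ = I₂ cos²(30°) = 0.375 · 0.75 I₀ = 0.2813 I₀.
That is 28.13% of the incident intensity.

≈ 28.1%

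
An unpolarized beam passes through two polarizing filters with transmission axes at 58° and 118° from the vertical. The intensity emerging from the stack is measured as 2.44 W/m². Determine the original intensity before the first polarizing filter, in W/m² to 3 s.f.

I₀ ≈ 19.5 W/m²

Unpolarized light through the first polarizer → I₁ = ½ I₀, now polarized at 58°.
I₂ = I₁ cos²(118° − 58°) = 0.5 I₀ · cos²(60°) = 0.125 I₀.
So 2.44 W/m² = 0.125 I₀, giving I₀ = 2.44/0.125 = 19.52 W/m².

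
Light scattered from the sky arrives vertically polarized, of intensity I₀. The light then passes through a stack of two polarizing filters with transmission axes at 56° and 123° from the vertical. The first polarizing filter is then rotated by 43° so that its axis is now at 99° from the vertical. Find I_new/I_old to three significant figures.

Before rotation:
I₁ = I₀ cos²(56° − 0°) = I₀ cos²(56°) = 0.3127 I₀.
I₂ = I₁ cos²(123° − 56°) = 0.3127 I₀ · cos²(67°) = 0.04774 I₀.
After rotation:
I₁ = I₀ cos²(99° − 0°) = I₀ cos²(81°) = 0.02447 I₀.
I₂ = I₁ cos²(123° − 99°) = 0.02447 I₀ · cos²(24°) = 0.02042 I₀.
Ratio = 0.02042 / 0.04774 = 0.4278.

I_new/I_old ≈ 0.428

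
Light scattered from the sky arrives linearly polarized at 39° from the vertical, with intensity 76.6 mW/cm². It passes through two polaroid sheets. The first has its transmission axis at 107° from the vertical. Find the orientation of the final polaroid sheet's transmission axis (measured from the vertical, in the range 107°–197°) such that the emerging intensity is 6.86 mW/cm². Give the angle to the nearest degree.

By Malus's law, I₁ = I₀ cos²(107° − 39°) = I₀ cos²(68°) = 0.1403 I₀.
Target fraction: 6.86 / 76.6 mW/cm² = 0.08956 of I₀.
Need I₂/I₀ = 0.08956, so cos²(θ − 107°) = 0.08956 / 0.1403 = 0.6382.
θ − 107° = arccos(√0.6382) = 37.0°, giving θ ≈ 107 + 37.0 = 144.0°.

θ ≈ 144°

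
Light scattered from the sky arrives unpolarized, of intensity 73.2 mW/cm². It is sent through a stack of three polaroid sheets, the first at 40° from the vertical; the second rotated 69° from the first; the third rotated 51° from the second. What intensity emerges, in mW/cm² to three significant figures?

I ≈ 1.86 mW/cm²

Unpolarized light through the first polarizer → I₁ = 73.2 mW/cm²/2 = 36.6 mW/cm², polarized at 40°.
I₂ = I₁ · cos²(69°) = 36.6 · 0.1284 = 4.7 mW/cm².
I₃ = I₂ · cos²(51°) = 4.7 · 0.396 = 1.862 mW/cm².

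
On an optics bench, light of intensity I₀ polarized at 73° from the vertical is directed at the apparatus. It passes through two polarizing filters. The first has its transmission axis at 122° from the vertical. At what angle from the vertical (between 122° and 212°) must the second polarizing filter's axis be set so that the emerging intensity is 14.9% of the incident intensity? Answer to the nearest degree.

θ ≈ 176°

By Malus's law, I₁ = I₀ cos²(122° − 73°) = I₀ cos²(49°) = 0.4304 I₀.
Need I₂/I₀ = 0.149, so cos²(θ − 122°) = 0.149 / 0.4304 = 0.3462.
θ − 122° = arccos(√0.3462) = 54.0°, giving θ ≈ 122 + 54.0 = 176.0°.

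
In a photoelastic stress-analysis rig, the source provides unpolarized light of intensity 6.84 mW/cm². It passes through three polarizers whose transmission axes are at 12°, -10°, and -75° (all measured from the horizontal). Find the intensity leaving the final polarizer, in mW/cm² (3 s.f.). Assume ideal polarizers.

Unpolarized light through the first polarizer → I₁ = 6.84 mW/cm²/2 = 3.42 mW/cm², polarized at 12°.
I₂ = I₁ · cos²(22°) = 3.42 · 0.8597 = 2.94 mW/cm².
I₃ = I₂ · cos²(65°) = 2.94 · 0.1786 = 0.5251 mW/cm².

I ≈ 0.525 mW/cm²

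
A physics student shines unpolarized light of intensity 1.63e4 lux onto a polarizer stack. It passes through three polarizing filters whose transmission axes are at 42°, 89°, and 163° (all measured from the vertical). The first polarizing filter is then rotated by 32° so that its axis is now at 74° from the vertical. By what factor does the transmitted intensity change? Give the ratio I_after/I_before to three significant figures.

Before rotation:
Unpolarized light through the first polarizer → I₁ = ½ I₀, now polarized at 42°.
I₂ = I₁ cos²(89° − 42°) = 0.5 I₀ · cos²(47°) = 0.2326 I₀.
I₃ = I₂ cos²(163° − 89°) = 0.2326 I₀ · cos²(74°) = 0.01767 I₀.
After rotation:
Unpolarized light through the first polarizer → I₁ = ½ I₀, now polarized at 74°.
I₂ = I₁ cos²(89° − 74°) = 0.5 I₀ · cos²(15°) = 0.4665 I₀.
I₃ = I₂ cos²(163° − 89°) = 0.4665 I₀ · cos²(74°) = 0.03544 I₀.
Ratio = 0.03544 / 0.01767 = 2.006.

I_new/I_old ≈ 2.01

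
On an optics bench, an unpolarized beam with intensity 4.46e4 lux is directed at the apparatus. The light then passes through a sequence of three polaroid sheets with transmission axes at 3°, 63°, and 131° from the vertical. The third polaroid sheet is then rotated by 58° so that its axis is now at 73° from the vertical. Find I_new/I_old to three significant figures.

Before rotation:
Unpolarized light through the first polarizer → I₁ = ½ I₀, now polarized at 3°.
I₂ = I₁ cos²(63° − 3°) = 0.5 I₀ · cos²(60°) = 0.125 I₀.
I₃ = I₂ cos²(131° − 63°) = 0.125 I₀ · cos²(68°) = 0.01754 I₀.
After rotation:
Unpolarized light through the first polarizer → I₁ = ½ I₀, now polarized at 3°.
I₂ = I₁ cos²(63° − 3°) = 0.5 I₀ · cos²(60°) = 0.125 I₀.
I₃ = I₂ cos²(73° − 63°) = 0.125 I₀ · cos²(10°) = 0.1212 I₀.
Ratio = 0.1212 / 0.01754 = 6.911.

I_new/I_old ≈ 6.91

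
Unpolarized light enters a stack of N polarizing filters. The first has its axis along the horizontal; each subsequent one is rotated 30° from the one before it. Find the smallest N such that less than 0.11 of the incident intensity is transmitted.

First polarizer halves the unpolarized light: factor 1/2.
Each further stage multiplies by cos²(30°) = 0.75.
After N polarizers: T = 0.5·0.75^(N−1). Require T < 0.11 ⇒ N−1 > ln(0.11/0.5)/ln(0.75) = 5.26, so N−1 ≥ 6 and N = 7.
Check: N=7 gives T = 0.08899 < 0.11; N=6 gives T = 0.1187.

N = 7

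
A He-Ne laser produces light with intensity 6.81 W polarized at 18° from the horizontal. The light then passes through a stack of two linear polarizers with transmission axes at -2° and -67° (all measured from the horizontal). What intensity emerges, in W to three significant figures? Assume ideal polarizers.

By Malus's law, I₁ = 6.81 W · cos²(20°) = 6.013 W.
I₂ = I₁ · cos²(65°) = 6.013 · 0.1786 = 1.074 W.

I ≈ 1.07 W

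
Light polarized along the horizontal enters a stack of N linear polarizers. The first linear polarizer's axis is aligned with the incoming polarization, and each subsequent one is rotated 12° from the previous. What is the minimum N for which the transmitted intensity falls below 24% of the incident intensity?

First polarizer is aligned with the polarization: full transmission.
Each further stage multiplies by cos²(12°) = 0.9568.
After N polarizers: T = 0.9568^(N−1). Require T < 0.24 ⇒ N−1 > ln(0.24)/ln(0.9568) = 32.30, so N−1 ≥ 33 and N = 34.
Check: N=34 gives T = 0.2326 < 0.24; N=33 gives T = 0.2432.

N = 34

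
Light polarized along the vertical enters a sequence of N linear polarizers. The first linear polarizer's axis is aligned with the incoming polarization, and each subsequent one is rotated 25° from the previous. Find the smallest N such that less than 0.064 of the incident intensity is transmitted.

N = 15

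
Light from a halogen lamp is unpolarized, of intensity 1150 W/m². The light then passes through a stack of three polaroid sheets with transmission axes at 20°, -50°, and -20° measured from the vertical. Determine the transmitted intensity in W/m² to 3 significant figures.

I ≈ 50.4 W/m²

Unpolarized light through the first polarizer → I₁ = 1150 W/m²/2 = 575 W/m², polarized at 20°.
I₂ = I₁ · cos²(70°) = 575 · 0.117 = 67.26 W/m².
I₃ = I₂ · cos²(30°) = 67.26 · 0.75 = 50.45 W/m².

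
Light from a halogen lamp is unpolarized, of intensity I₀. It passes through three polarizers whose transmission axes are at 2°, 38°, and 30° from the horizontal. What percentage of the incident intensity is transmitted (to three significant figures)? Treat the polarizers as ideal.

≈ 32.1%

Unpolarized light through the first polarizer → I₁ = ½ I₀, now polarized at 2°.
I₂ = I₁ cos²(38° − 2°) = 0.5 I₀ · cos²(36°) = 0.3273 I₀.
I₃ = I₂ cos²(30° − 38°) = 0.3273 I₀ · cos²(8°) = 0.3209 I₀.
That is 32.09% of the incident intensity.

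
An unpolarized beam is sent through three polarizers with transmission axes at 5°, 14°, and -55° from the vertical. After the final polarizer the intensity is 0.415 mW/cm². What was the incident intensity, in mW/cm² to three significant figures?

Unpolarized light through the first polarizer → I₁ = ½ I₀, now polarized at 5°.
I₂ = I₁ cos²(14° − 5°) = 0.5 I₀ · cos²(9°) = 0.4878 I₀.
I₃ = I₂ cos²(-55° − 14°) = 0.4878 I₀ · cos²(69°) = 0.06264 I₀.
So 0.415 mW/cm² = 0.06264 I₀, giving I₀ = 0.415/0.06264 = 6.625 mW/cm².

I₀ ≈ 6.62 mW/cm²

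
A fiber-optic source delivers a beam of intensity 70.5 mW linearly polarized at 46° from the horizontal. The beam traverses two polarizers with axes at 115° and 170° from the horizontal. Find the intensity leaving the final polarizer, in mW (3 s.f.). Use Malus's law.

By Malus's law, I₁ = 70.5 mW · cos²(69°) = 9.054 mW.
I₂ = I₁ · cos²(55°) = 9.054 · 0.329 = 2.979 mW.

I ≈ 2.98 mW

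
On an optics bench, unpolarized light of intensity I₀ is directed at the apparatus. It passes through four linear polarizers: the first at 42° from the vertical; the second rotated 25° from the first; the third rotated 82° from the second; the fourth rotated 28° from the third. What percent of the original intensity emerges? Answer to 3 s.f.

≈ 0.620%

Unpolarized light through the first polarizer → I₁ = ½ I₀, now polarized at 42°.
I₂ = I₁ cos²(25°) = 0.5 · 0.8214 I₀ = 0.4107 I₀.
I₃ = I₂ cos²(82°) = 0.4107 · 0.01937 I₀ = 0.007955 I₀.
I₄ = I₃ cos²(28°) = 0.007955 · 0.7796 I₀ = 0.006202 I₀.
That is 0.6202% of the incident intensity.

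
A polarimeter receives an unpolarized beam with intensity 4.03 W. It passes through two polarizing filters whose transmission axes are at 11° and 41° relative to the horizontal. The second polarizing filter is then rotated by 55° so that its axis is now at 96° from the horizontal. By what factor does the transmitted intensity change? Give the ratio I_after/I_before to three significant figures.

Before rotation:
Unpolarized light through the first polarizer → I₁ = ½ I₀, now polarized at 11°.
I₂ = I₁ cos²(41° − 11°) = 0.5 I₀ · cos²(30°) = 0.375 I₀.
After rotation:
Unpolarized light through the first polarizer → I₁ = ½ I₀, now polarized at 11°.
I₂ = I₁ cos²(96° − 11°) = 0.5 I₀ · cos²(85°) = 0.003798 I₀.
Ratio = 0.003798 / 0.375 = 0.01013.

I_new/I_old ≈ 0.0101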